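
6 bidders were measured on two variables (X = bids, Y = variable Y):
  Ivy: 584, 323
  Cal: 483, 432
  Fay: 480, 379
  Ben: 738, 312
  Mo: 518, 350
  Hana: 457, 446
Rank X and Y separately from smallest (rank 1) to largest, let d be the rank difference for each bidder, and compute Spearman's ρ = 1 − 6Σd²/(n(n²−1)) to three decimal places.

-0.943

Ranks of variable 1: 5, 3, 2, 6, 4, 1
Ranks of variable 2: 2, 5, 4, 1, 3, 6
d = r₁ − r₂: 3, -2, -2, 5, 1, -5
d²: 9, 4, 4, 25, 1, 25; Σd² = 68
ρ = 1 − 6·68/(6·35) = 1 − 408/210 = -0.943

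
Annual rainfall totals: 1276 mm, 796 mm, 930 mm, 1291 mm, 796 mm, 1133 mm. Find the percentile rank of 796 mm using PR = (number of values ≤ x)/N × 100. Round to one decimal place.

33.3

N = 6.
Strictly below 796: 0. Equal to 796: 2.
PR = 2/6 × 100 = 33.3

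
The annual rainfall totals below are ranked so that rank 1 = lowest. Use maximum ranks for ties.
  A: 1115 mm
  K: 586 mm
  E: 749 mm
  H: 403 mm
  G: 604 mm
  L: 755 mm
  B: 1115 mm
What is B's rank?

Sorted (ascending): 403, 586, 604, 749, 755, 1115, 1115
The 2 values of 1115 occupy positions 6–7 → each gets rank 7.
B has value 1115 mm → rank 7.

7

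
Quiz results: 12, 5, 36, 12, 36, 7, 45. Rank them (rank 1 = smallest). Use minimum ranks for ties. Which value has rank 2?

7

Sorted (ascending): 5, 7, 12, 12, 36, 36, 45
The 2 values of 12 occupy positions 3–4 → each gets rank 3.
The 2 values of 36 occupy positions 5–6 → each gets rank 5.
Rank 2 → value 7.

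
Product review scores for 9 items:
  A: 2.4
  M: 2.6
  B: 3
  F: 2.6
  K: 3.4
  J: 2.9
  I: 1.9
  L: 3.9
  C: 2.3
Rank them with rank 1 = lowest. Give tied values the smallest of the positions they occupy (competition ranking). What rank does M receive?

4

Sorted (ascending): 1.9, 2.3, 2.4, 2.6, 2.6, 2.9, 3, 3.4, 3.9
The 2 values of 2.6 occupy positions 4–5 → each gets rank 4.
M has value 2.6 → rank 4.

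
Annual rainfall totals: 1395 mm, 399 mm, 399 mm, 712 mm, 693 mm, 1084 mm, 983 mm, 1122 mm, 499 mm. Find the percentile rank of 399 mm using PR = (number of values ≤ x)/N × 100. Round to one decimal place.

22.2

N = 9.
Strictly below 399: 0. Equal to 399: 2.
PR = 2/9 × 100 = 22.2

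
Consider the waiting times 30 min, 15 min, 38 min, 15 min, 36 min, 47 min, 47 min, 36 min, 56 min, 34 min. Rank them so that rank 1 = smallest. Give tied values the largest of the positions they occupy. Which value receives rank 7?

38

Sorted (ascending): 15, 15, 30, 34, 36, 36, 38, 47, 47, 56
The 2 values of 15 occupy positions 1–2 → each gets rank 2.
The 2 values of 36 occupy positions 5–6 → each gets rank 6.
The 2 values of 47 occupy positions 8–9 → each gets rank 9.
Rank 7 → value 38.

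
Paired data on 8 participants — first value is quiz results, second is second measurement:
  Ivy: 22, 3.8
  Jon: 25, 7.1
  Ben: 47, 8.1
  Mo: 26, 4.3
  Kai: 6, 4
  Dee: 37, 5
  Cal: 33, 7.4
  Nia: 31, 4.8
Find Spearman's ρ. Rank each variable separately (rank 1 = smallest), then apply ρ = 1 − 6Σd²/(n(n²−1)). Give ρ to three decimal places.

0.786

Ranks of variable 1: 2, 3, 8, 4, 1, 7, 6, 5
Ranks of variable 2: 1, 6, 8, 3, 2, 5, 7, 4
d = r₁ − r₂: 1, -3, 0, 1, -1, 2, -1, 1
d²: 1, 9, 0, 1, 1, 4, 1, 1; Σd² = 18
ρ = 1 − 6·18/(8·63) = 1 − 108/504 = 0.786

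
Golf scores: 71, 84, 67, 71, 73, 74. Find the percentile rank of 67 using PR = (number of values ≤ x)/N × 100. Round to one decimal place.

N = 6.
Strictly below 67: 0. Equal to 67: 1.
PR = 1/6 × 100 = 16.7

16.7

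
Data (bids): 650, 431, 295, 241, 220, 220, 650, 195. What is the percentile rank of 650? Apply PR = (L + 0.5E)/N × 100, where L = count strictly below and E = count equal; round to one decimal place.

87.5

N = 8.
Strictly below 650: 6. Equal to 650: 2.
PR = (6 + 0.5·2)/8 × 100 = 87.5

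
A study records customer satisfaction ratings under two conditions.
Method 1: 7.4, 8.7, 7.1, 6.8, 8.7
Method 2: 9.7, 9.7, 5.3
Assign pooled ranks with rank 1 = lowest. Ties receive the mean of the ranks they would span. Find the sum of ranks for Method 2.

16

Sorted (ascending): 5.3, 6.8, 7.1, 7.4, 8.7, 8.7, 9.7, 9.7
The 2 values of 8.7 occupy positions 5–6 → average rank (5+6)/2 = 5.5.
The 2 values of 9.7 occupy positions 7–8 → average rank (7+8)/2 = 7.5.
Method 2 values → pooled ranks: 9.7→7.5, 9.7→7.5, 5.3→1
Rank sum = 7.5 + 7.5 + 1 = 16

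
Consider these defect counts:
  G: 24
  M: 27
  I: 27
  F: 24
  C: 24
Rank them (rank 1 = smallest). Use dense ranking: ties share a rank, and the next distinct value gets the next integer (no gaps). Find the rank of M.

Sorted (ascending): 24, 24, 24, 27, 27
The 3 values of 24 share dense rank 1.
The 2 values of 27 share dense rank 2.
M has value 27 → rank 2.

2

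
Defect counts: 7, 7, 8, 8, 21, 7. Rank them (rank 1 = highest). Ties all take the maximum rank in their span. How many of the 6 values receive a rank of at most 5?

Sorted (descending): 21, 8, 8, 7, 7, 7
The 2 values of 8 occupy positions 2–3 → each gets rank 3.
The 3 values of 7 occupy positions 4–6 → each gets rank 6.
Ranks ≤ 5: {1, 3, 3} → 3 values.

3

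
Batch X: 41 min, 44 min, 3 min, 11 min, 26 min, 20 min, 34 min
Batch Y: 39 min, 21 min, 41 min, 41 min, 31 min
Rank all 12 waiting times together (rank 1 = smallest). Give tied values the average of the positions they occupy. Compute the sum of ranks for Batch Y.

Sorted (ascending): 3, 11, 20, 21, 26, 31, 34, 39, 41, 41, 41, 44
The 3 values of 41 occupy positions 9–11 → average rank 10.
Batch Y values → pooled ranks: 39→8, 21→4, 41→10, 41→10, 31→6
Rank sum = 8 + 4 + 10 + 10 + 6 = 38

38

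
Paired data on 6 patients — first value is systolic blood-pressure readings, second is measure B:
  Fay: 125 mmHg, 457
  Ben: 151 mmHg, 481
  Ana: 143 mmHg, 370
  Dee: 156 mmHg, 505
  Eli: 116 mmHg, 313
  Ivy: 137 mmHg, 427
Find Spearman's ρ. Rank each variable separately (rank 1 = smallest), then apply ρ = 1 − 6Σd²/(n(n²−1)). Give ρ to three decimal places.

Ranks of variable 1: 2, 5, 4, 6, 1, 3
Ranks of variable 2: 4, 5, 2, 6, 1, 3
d = r₁ − r₂: -2, 0, 2, 0, 0, 0
d²: 4, 0, 4, 0, 0, 0; Σd² = 8
ρ = 1 − 6·8/(6·35) = 1 − 48/210 = 0.771

0.771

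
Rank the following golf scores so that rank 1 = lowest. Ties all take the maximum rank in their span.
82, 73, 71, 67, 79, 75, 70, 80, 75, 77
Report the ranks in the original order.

Sorted (ascending): 67, 70, 71, 73, 75, 75, 77, 79, 80, 82
The 2 values of 75 occupy positions 5–6 → each gets rank 6.

10, 4, 3, 1, 8, 6, 2, 9, 6, 7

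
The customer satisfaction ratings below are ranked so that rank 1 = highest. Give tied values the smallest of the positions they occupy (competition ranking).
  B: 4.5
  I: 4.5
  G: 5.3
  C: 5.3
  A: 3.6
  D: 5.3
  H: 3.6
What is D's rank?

1

Sorted (descending): 5.3, 5.3, 5.3, 4.5, 4.5, 3.6, 3.6
The 3 values of 5.3 occupy positions 1–3 → each gets rank 1.
The 2 values of 4.5 occupy positions 4–5 → each gets rank 4.
The 2 values of 3.6 occupy positions 6–7 → each gets rank 6.
D has value 5.3 → rank 1.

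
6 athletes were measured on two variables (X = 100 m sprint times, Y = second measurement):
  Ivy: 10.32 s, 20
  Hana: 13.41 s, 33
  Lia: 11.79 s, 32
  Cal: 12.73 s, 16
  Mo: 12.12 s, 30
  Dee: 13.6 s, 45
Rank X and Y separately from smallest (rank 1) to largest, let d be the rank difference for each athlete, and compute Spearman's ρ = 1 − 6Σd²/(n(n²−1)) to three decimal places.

Ranks of variable 1: 1, 5, 2, 4, 3, 6
Ranks of variable 2: 2, 5, 4, 1, 3, 6
d = r₁ − r₂: -1, 0, -2, 3, 0, 0
d²: 1, 0, 4, 9, 0, 0; Σd² = 14
ρ = 1 − 6·14/(6·35) = 1 − 84/210 = 0.600

0.600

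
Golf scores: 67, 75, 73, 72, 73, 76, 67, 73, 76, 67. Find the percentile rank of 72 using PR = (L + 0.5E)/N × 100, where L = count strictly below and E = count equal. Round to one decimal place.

N = 10.
Strictly below 72: 3. Equal to 72: 1.
PR = (3 + 0.5·1)/10 × 100 = 35.0

35.0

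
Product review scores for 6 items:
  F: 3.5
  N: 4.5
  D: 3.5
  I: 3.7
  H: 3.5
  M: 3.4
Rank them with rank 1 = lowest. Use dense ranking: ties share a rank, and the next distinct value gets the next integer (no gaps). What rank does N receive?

4

Sorted (ascending): 3.4, 3.5, 3.5, 3.5, 3.7, 4.5
The 3 values of 3.5 share dense rank 2.
Remaining distinct values take the next consecutive integers.
N has value 4.5 → rank 4.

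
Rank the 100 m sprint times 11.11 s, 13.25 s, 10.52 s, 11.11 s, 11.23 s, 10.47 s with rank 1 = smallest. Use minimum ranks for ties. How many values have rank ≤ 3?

Sorted (ascending): 10.47, 10.52, 11.11, 11.11, 11.23, 13.25
The 2 values of 11.11 occupy positions 3–4 → each gets rank 3.
Ranks ≤ 3: {1, 2, 3, 3} → 4 values.

4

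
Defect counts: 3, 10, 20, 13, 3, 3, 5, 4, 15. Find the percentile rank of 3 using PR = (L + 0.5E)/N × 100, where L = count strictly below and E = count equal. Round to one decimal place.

16.7

N = 9.
Strictly below 3: 0. Equal to 3: 3.
PR = (0 + 0.5·3)/9 × 100 = 16.7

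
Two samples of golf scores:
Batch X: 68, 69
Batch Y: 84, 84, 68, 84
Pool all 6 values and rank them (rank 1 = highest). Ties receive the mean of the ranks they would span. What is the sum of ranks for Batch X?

Sorted (descending): 84, 84, 84, 69, 68, 68
The 3 values of 84 occupy positions 1–3 → average rank 2.
The 2 values of 68 occupy positions 5–6 → average rank (5+6)/2 = 5.5.
Batch X values → pooled ranks: 68→5.5, 69→4
Rank sum = 5.5 + 4 = 9.5

9.5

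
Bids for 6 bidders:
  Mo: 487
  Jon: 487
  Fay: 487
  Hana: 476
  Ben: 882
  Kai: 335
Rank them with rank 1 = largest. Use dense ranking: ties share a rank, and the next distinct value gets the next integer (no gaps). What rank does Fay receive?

2

Sorted (descending): 882, 487, 487, 487, 476, 335
The 3 values of 487 share dense rank 2.
Remaining distinct values take the next consecutive integers.
Fay has value 487 → rank 2.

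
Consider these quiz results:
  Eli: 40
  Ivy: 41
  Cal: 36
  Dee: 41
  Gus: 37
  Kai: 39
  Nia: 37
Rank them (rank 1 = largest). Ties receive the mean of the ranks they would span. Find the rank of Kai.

4

Sorted (descending): 41, 41, 40, 39, 37, 37, 36
The 2 values of 41 occupy positions 1–2 → average rank (1+2)/2 = 1.5.
The 2 values of 37 occupy positions 5–6 → average rank (5+6)/2 = 5.5.
Kai has value 39 → rank 4.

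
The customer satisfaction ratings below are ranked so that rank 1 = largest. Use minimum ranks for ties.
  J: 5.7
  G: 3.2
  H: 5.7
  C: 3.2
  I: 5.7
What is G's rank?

4

Sorted (descending): 5.7, 5.7, 5.7, 3.2, 3.2
The 3 values of 5.7 occupy positions 1–3 → each gets rank 1.
The 2 values of 3.2 occupy positions 4–5 → each gets rank 4.
G has value 3.2 → rank 4.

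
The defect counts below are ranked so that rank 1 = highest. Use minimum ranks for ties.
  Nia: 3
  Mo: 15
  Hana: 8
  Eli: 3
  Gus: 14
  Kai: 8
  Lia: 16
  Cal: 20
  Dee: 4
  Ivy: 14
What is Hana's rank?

6

Sorted (descending): 20, 16, 15, 14, 14, 8, 8, 4, 3, 3
The 2 values of 14 occupy positions 4–5 → each gets rank 4.
The 2 values of 8 occupy positions 6–7 → each gets rank 6.
The 2 values of 3 occupy positions 9–10 → each gets rank 9.
Hana has value 8 → rank 6.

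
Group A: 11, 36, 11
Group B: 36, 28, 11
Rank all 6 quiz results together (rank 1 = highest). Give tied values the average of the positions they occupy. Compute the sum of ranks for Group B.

9.5

Sorted (descending): 36, 36, 28, 11, 11, 11
The 2 values of 36 occupy positions 1–2 → average rank (1+2)/2 = 1.5.
The 3 values of 11 occupy positions 4–6 → average rank 5.
Group B values → pooled ranks: 36→1.5, 28→3, 11→5
Rank sum = 1.5 + 3 + 5 = 9.5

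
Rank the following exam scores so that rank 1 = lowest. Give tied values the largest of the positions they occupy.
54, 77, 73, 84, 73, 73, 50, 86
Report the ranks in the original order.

Sorted (ascending): 50, 54, 73, 73, 73, 77, 84, 86
The 3 values of 73 occupy positions 3–5 → each gets rank 5.

2, 6, 5, 7, 5, 5, 1, 8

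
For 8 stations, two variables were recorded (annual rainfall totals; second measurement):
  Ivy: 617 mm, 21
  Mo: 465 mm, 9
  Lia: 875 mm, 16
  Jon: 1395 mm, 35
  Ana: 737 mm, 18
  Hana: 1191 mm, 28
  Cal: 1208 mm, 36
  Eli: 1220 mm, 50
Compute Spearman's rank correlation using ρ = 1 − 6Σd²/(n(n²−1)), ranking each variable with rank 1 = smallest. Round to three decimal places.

Ranks of variable 1: 2, 1, 4, 8, 3, 5, 6, 7
Ranks of variable 2: 4, 1, 2, 6, 3, 5, 7, 8
d = r₁ − r₂: -2, 0, 2, 2, 0, 0, -1, -1
d²: 4, 0, 4, 4, 0, 0, 1, 1; Σd² = 14
ρ = 1 − 6·14/(8·63) = 1 − 84/504 = 0.833

0.833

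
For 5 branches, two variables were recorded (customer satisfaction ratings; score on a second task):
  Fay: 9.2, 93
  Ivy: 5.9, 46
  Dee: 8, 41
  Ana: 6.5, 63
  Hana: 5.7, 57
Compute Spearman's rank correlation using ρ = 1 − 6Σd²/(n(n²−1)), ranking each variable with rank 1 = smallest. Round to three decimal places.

Ranks of variable 1: 5, 2, 4, 3, 1
Ranks of variable 2: 5, 2, 1, 4, 3
d = r₁ − r₂: 0, 0, 3, -1, -2
d²: 0, 0, 9, 1, 4; Σd² = 14
ρ = 1 − 6·14/(5·24) = 1 − 84/120 = 0.300

0.300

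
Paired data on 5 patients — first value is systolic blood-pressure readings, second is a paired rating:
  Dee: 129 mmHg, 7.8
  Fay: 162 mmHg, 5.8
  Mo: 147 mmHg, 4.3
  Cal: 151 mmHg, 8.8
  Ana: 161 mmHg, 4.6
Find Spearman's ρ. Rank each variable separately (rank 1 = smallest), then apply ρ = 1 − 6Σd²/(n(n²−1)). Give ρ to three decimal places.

-0.100

Ranks of variable 1: 1, 5, 2, 3, 4
Ranks of variable 2: 4, 3, 1, 5, 2
d = r₁ − r₂: -3, 2, 1, -2, 2
d²: 9, 4, 1, 4, 4; Σd² = 22
ρ = 1 − 6·22/(5·24) = 1 − 132/120 = -0.100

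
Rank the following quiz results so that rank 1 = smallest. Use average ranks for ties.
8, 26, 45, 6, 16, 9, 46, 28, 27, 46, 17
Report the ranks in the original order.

Sorted (ascending): 6, 8, 9, 16, 17, 26, 27, 28, 45, 46, 46
The 2 values of 46 occupy positions 10–11 → average rank (10+11)/2 = 10.5.

2, 6, 9, 1, 4, 3, 10.5, 8, 7, 10.5, 5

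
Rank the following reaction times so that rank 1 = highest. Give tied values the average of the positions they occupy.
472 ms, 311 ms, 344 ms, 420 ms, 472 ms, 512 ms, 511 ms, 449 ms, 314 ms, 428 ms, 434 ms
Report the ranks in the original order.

Sorted (descending): 512, 511, 472, 472, 449, 434, 428, 420, 344, 314, 311
The 2 values of 472 occupy positions 3–4 → average rank (3+4)/2 = 3.5.

3.5, 11, 9, 8, 3.5, 1, 2, 5, 10, 7, 6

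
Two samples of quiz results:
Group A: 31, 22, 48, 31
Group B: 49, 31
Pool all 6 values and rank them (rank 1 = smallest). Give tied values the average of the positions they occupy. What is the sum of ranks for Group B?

9

Sorted (ascending): 22, 31, 31, 31, 48, 49
The 3 values of 31 occupy positions 2–4 → average rank 3.
Group B values → pooled ranks: 49→6, 31→3
Rank sum = 6 + 3 = 9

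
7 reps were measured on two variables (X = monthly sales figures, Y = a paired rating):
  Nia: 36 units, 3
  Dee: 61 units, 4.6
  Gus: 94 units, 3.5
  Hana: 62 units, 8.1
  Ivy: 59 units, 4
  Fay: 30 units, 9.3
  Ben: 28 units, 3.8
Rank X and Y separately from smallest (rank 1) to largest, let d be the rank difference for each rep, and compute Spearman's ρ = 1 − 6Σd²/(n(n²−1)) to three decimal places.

-0.036

Ranks of variable 1: 3, 5, 7, 6, 4, 2, 1
Ranks of variable 2: 1, 5, 2, 6, 4, 7, 3
d = r₁ − r₂: 2, 0, 5, 0, 0, -5, -2
d²: 4, 0, 25, 0, 0, 25, 4; Σd² = 58
ρ = 1 − 6·58/(7·48) = 1 − 348/336 = -0.036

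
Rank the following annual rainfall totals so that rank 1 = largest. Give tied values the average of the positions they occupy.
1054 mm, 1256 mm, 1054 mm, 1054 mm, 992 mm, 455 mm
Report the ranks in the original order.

3, 1, 3, 3, 5, 6

Sorted (descending): 1256, 1054, 1054, 1054, 992, 455
The 3 values of 1054 occupy positions 2–4 → average rank 3.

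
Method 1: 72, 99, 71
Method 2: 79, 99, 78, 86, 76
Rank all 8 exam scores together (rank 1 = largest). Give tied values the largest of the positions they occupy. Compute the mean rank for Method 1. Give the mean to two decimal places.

Sorted (descending): 99, 99, 86, 79, 78, 76, 72, 71
The 2 values of 99 occupy positions 1–2 → each gets rank 2.
Method 1 values → pooled ranks: 72→7, 99→2, 71→8
Mean rank = (7 + 2 + 8) / 3 = 5.67

5.67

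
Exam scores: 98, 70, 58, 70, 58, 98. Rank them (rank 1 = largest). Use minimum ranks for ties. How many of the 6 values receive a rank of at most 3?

Sorted (descending): 98, 98, 70, 70, 58, 58
The 2 values of 98 occupy positions 1–2 → each gets rank 1.
The 2 values of 70 occupy positions 3–4 → each gets rank 3.
The 2 values of 58 occupy positions 5–6 → each gets rank 5.
Ranks ≤ 3: {1, 1, 3, 3} → 4 values.

4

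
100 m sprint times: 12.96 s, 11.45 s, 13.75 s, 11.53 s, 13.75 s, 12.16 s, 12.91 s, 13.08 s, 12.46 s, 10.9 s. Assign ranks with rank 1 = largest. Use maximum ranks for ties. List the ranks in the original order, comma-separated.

Sorted (descending): 13.75, 13.75, 13.08, 12.96, 12.91, 12.46, 12.16, 11.53, 11.45, 10.9
The 2 values of 13.75 occupy positions 1–2 → each gets rank 2.

4, 9, 2, 8, 2, 7, 5, 3, 6, 10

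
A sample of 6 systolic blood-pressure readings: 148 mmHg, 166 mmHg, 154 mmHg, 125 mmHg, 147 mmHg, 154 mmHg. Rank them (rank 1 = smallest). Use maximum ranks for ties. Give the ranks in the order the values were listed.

Sorted (ascending): 125, 147, 148, 154, 154, 166
The 2 values of 154 occupy positions 4–5 → each gets rank 5.

3, 6, 5, 1, 2, 5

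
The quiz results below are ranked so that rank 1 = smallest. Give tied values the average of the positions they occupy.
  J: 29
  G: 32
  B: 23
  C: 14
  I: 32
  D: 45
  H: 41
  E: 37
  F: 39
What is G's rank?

4.5

Sorted (ascending): 14, 23, 29, 32, 32, 37, 39, 41, 45
The 2 values of 32 occupy positions 4–5 → average rank (4+5)/2 = 4.5.
G has value 32 → rank 4.5.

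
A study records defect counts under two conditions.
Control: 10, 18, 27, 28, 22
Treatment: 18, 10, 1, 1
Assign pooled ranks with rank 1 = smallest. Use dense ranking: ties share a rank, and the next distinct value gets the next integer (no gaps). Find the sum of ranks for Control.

Sorted (ascending): 1, 1, 10, 10, 18, 18, 22, 27, 28
The 2 values of 1 share dense rank 1.
The 2 values of 10 share dense rank 2.
The 2 values of 18 share dense rank 3.
Remaining distinct values take the next consecutive integers.
Control values → pooled ranks: 10→2, 18→3, 27→5, 28→6, 22→4
Rank sum = 2 + 3 + 5 + 6 + 4 = 20

20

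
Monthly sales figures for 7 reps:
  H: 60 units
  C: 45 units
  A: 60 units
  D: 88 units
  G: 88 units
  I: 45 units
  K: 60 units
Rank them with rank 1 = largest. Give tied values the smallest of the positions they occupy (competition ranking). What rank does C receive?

Sorted (descending): 88, 88, 60, 60, 60, 45, 45
The 2 values of 88 occupy positions 1–2 → each gets rank 1.
The 3 values of 60 occupy positions 3–5 → each gets rank 3.
The 2 values of 45 occupy positions 6–7 → each gets rank 6.
C has value 45 units → rank 6.

6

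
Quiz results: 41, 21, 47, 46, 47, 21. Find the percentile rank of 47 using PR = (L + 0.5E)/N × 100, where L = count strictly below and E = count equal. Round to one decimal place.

83.3

N = 6.
Strictly below 47: 4. Equal to 47: 2.
PR = (4 + 0.5·2)/6 × 100 = 83.3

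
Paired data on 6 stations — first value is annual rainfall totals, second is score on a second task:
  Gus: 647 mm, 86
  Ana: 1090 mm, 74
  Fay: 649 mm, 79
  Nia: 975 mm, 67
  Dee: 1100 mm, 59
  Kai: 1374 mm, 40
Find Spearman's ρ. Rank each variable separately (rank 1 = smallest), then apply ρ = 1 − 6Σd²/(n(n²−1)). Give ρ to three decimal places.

Ranks of variable 1: 1, 4, 2, 3, 5, 6
Ranks of variable 2: 6, 4, 5, 3, 2, 1
d = r₁ − r₂: -5, 0, -3, 0, 3, 5
d²: 25, 0, 9, 0, 9, 25; Σd² = 68
ρ = 1 − 6·68/(6·35) = 1 − 408/210 = -0.943

-0.943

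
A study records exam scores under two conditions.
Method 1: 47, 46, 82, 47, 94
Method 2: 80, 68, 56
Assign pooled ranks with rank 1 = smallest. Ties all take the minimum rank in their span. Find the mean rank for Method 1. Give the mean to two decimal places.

Sorted (ascending): 46, 47, 47, 56, 68, 80, 82, 94
The 2 values of 47 occupy positions 2–3 → each gets rank 2.
Method 1 values → pooled ranks: 47→2, 46→1, 82→7, 47→2, 94→8
Mean rank = (2 + 1 + 7 + 2 + 8) / 5 = 4.00

4.00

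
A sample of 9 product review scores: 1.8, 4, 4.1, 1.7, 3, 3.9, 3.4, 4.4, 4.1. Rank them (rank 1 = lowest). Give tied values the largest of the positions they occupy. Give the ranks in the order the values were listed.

Sorted (ascending): 1.7, 1.8, 3, 3.4, 3.9, 4, 4.1, 4.1, 4.4
The 2 values of 4.1 occupy positions 7–8 → each gets rank 8.

2, 6, 8, 1, 3, 5, 4, 9, 8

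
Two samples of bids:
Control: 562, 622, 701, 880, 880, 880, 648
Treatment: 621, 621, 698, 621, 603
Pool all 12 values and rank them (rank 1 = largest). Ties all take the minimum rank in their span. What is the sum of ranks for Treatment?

40

Sorted (descending): 880, 880, 880, 701, 698, 648, 622, 621, 621, 621, 603, 562
The 3 values of 880 occupy positions 1–3 → each gets rank 1.
The 3 values of 621 occupy positions 8–10 → each gets rank 8.
Treatment values → pooled ranks: 621→8, 621→8, 698→5, 621→8, 603→11
Rank sum = 8 + 8 + 5 + 8 + 11 = 40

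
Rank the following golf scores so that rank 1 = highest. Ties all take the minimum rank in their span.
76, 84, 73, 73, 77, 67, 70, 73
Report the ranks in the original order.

Sorted (descending): 84, 77, 76, 73, 73, 73, 70, 67
The 3 values of 73 occupy positions 4–6 → each gets rank 4.

3, 1, 4, 4, 2, 8, 7, 4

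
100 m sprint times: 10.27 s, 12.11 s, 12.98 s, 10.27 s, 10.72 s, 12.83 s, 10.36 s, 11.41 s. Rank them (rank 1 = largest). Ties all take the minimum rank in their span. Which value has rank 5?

Sorted (descending): 12.98, 12.83, 12.11, 11.41, 10.72, 10.36, 10.27, 10.27
The 2 values of 10.27 occupy positions 7–8 → each gets rank 7.
Rank 5 → value 10.72.

10.72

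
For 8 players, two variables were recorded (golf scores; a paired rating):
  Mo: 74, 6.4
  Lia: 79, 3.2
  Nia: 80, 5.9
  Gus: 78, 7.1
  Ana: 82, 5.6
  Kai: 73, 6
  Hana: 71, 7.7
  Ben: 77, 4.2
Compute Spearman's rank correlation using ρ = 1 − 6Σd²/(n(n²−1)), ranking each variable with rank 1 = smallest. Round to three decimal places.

-0.595

Ranks of variable 1: 3, 6, 7, 5, 8, 2, 1, 4
Ranks of variable 2: 6, 1, 4, 7, 3, 5, 8, 2
d = r₁ − r₂: -3, 5, 3, -2, 5, -3, -7, 2
d²: 9, 25, 9, 4, 25, 9, 49, 4; Σd² = 134
ρ = 1 − 6·134/(8·63) = 1 − 804/504 = -0.595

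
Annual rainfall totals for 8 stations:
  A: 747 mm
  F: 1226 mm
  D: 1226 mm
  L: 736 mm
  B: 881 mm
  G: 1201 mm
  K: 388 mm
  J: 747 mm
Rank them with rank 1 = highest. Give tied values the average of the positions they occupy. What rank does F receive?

Sorted (descending): 1226, 1226, 1201, 881, 747, 747, 736, 388
The 2 values of 1226 occupy positions 1–2 → average rank (1+2)/2 = 1.5.
The 2 values of 747 occupy positions 5–6 → average rank (5+6)/2 = 5.5.
F has value 1226 mm → rank 1.5.

1.5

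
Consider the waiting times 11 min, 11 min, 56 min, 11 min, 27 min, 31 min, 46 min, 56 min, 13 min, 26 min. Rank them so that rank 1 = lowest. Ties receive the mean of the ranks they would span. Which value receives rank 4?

13

Sorted (ascending): 11, 11, 11, 13, 26, 27, 31, 46, 56, 56
The 3 values of 11 occupy positions 1–3 → average rank 2.
The 2 values of 56 occupy positions 9–10 → average rank (9+10)/2 = 9.5.
Rank 4 → value 13.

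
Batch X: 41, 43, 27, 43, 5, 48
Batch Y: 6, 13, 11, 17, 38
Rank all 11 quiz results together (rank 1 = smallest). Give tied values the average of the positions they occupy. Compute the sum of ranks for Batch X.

45

Sorted (ascending): 5, 6, 11, 13, 17, 27, 38, 41, 43, 43, 48
The 2 values of 43 occupy positions 9–10 → average rank (9+10)/2 = 9.5.
Batch X values → pooled ranks: 41→8, 43→9.5, 27→6, 43→9.5, 5→1, 48→11
Rank sum = 8 + 9.5 + 6 + 9.5 + 1 + 11 = 45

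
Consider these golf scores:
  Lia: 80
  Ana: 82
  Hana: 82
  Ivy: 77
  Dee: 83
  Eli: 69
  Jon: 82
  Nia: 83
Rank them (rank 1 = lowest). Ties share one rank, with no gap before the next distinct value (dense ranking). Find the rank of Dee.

Sorted (ascending): 69, 77, 80, 82, 82, 82, 83, 83
The 3 values of 82 share dense rank 4.
The 2 values of 83 share dense rank 5.
Remaining distinct values take the next consecutive integers.
Dee has value 83 → rank 5.

5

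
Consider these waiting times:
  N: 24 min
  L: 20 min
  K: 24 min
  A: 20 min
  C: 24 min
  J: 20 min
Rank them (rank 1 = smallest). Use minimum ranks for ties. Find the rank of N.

4

Sorted (ascending): 20, 20, 20, 24, 24, 24
The 3 values of 20 occupy positions 1–3 → each gets rank 1.
The 3 values of 24 occupy positions 4–6 → each gets rank 4.
N has value 24 min → rank 4.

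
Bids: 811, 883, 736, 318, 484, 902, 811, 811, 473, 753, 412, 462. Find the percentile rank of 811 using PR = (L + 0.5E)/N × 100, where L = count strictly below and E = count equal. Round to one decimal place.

N = 12.
Strictly below 811: 7. Equal to 811: 3.
PR = (7 + 0.5·3)/12 × 100 = 70.8

70.8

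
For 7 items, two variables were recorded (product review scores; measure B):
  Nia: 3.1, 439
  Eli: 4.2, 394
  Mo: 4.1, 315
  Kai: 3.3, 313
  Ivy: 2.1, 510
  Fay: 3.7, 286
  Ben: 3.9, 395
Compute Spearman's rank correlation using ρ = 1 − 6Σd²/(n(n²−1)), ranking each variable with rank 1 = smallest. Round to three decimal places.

-0.429

Ranks of variable 1: 2, 7, 6, 3, 1, 4, 5
Ranks of variable 2: 6, 4, 3, 2, 7, 1, 5
d = r₁ − r₂: -4, 3, 3, 1, -6, 3, 0
d²: 16, 9, 9, 1, 36, 9, 0; Σd² = 80
ρ = 1 − 6·80/(7·48) = 1 − 480/336 = -0.429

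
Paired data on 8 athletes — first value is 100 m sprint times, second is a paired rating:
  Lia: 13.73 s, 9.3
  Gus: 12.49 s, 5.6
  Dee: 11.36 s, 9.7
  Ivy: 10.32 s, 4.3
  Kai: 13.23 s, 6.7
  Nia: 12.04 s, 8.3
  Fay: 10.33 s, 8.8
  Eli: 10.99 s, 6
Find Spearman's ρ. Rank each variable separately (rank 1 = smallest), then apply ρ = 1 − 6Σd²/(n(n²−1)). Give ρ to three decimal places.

Ranks of variable 1: 8, 6, 4, 1, 7, 5, 2, 3
Ranks of variable 2: 7, 2, 8, 1, 4, 5, 6, 3
d = r₁ − r₂: 1, 4, -4, 0, 3, 0, -4, 0
d²: 1, 16, 16, 0, 9, 0, 16, 0; Σd² = 58
ρ = 1 − 6·58/(8·63) = 1 − 348/504 = 0.310

0.310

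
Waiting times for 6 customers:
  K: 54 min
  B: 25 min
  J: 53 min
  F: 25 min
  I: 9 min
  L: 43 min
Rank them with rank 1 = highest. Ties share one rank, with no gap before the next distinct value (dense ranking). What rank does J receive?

Sorted (descending): 54, 53, 43, 25, 25, 9
The 2 values of 25 share dense rank 4.
Remaining distinct values take the next consecutive integers.
J has value 53 min → rank 2.

2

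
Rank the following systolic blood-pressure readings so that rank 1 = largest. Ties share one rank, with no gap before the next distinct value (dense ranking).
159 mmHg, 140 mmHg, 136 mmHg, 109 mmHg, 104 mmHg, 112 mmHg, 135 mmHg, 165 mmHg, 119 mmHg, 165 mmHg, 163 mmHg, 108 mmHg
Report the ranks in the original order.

3, 4, 5, 9, 11, 8, 6, 1, 7, 1, 2, 10

Sorted (descending): 165, 165, 163, 159, 140, 136, 135, 119, 112, 109, 108, 104
The 2 values of 165 share dense rank 1.
Remaining distinct values take the next consecutive integers.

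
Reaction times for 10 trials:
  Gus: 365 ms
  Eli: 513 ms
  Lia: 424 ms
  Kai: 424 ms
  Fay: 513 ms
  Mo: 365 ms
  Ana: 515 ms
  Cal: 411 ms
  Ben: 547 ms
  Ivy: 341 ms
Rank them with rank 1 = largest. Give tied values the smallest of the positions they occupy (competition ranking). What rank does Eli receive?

Sorted (descending): 547, 515, 513, 513, 424, 424, 411, 365, 365, 341
The 2 values of 513 occupy positions 3–4 → each gets rank 3.
The 2 values of 424 occupy positions 5–6 → each gets rank 5.
The 2 values of 365 occupy positions 8–9 → each gets rank 8.
Eli has value 513 ms → rank 3.

3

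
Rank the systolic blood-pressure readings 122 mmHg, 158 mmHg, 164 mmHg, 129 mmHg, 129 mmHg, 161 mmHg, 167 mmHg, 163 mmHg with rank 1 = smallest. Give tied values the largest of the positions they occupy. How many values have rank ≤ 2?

1

Sorted (ascending): 122, 129, 129, 158, 161, 163, 164, 167
The 2 values of 129 occupy positions 2–3 → each gets rank 3.
Ranks ≤ 2: {1} → 1 value.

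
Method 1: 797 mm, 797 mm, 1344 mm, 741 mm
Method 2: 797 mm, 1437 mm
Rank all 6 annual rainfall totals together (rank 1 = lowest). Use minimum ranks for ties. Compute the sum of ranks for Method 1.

10

Sorted (ascending): 741, 797, 797, 797, 1344, 1437
The 3 values of 797 occupy positions 2–4 → each gets rank 2.
Method 1 values → pooled ranks: 797→2, 797→2, 1344→5, 741→1
Rank sum = 2 + 2 + 5 + 1 = 10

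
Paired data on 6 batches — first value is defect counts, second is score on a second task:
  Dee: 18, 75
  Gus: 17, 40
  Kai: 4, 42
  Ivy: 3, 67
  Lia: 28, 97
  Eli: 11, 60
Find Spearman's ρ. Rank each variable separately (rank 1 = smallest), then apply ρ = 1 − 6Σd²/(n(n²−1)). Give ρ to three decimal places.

0.486

Ranks of variable 1: 5, 4, 2, 1, 6, 3
Ranks of variable 2: 5, 1, 2, 4, 6, 3
d = r₁ − r₂: 0, 3, 0, -3, 0, 0
d²: 0, 9, 0, 9, 0, 0; Σd² = 18
ρ = 1 − 6·18/(6·35) = 1 − 108/210 = 0.486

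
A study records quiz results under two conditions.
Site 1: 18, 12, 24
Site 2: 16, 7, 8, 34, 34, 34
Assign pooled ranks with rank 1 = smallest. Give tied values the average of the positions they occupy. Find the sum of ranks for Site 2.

Sorted (ascending): 7, 8, 12, 16, 18, 24, 34, 34, 34
The 3 values of 34 occupy positions 7–9 → average rank 8.
Site 2 values → pooled ranks: 16→4, 7→1, 8→2, 34→8, 34→8, 34→8
Rank sum = 4 + 1 + 2 + 8 + 8 + 8 = 31

31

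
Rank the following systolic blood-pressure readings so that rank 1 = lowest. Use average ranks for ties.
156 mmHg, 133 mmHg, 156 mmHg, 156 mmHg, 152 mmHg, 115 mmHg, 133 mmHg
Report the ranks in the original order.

Sorted (ascending): 115, 133, 133, 152, 156, 156, 156
The 2 values of 133 occupy positions 2–3 → average rank (2+3)/2 = 2.5.
The 3 values of 156 occupy positions 5–7 → average rank 6.

6, 2.5, 6, 6, 4, 1, 2.5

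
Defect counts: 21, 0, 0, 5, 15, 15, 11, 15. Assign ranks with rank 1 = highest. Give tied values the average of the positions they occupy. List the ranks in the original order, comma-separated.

Sorted (descending): 21, 15, 15, 15, 11, 5, 0, 0
The 3 values of 15 occupy positions 2–4 → average rank 3.
The 2 values of 0 occupy positions 7–8 → average rank (7+8)/2 = 7.5.

1, 7.5, 7.5, 6, 3, 3, 5, 3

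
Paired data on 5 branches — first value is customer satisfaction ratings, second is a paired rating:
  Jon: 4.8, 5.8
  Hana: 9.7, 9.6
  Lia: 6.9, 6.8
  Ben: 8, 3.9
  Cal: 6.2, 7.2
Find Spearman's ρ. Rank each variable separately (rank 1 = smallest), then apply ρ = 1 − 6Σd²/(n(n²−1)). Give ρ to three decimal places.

Ranks of variable 1: 1, 5, 3, 4, 2
Ranks of variable 2: 2, 5, 3, 1, 4
d = r₁ − r₂: -1, 0, 0, 3, -2
d²: 1, 0, 0, 9, 4; Σd² = 14
ρ = 1 − 6·14/(5·24) = 1 − 84/120 = 0.300

0.300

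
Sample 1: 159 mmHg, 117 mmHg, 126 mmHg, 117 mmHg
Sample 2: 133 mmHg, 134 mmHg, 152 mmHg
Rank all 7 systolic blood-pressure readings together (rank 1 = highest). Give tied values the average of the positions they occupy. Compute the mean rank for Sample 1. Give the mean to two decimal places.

4.75

Sorted (descending): 159, 152, 134, 133, 126, 117, 117
The 2 values of 117 occupy positions 6–7 → average rank (6+7)/2 = 6.5.
Sample 1 values → pooled ranks: 159→1, 117→6.5, 126→5, 117→6.5
Mean rank = (1 + 6.5 + 5 + 6.5) / 4 = 4.75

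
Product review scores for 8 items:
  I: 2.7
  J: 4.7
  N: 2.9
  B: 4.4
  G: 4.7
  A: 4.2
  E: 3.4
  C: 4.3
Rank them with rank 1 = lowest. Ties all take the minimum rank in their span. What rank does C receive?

Sorted (ascending): 2.7, 2.9, 3.4, 4.2, 4.3, 4.4, 4.7, 4.7
The 2 values of 4.7 occupy positions 7–8 → each gets rank 7.
C has value 4.3 → rank 5.

5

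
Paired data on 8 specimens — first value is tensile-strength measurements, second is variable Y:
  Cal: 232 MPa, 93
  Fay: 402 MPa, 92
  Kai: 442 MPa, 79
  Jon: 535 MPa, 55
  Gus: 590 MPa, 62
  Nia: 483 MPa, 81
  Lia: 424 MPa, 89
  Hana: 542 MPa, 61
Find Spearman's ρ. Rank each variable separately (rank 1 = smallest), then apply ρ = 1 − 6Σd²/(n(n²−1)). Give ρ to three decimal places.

Ranks of variable 1: 1, 2, 4, 6, 8, 5, 3, 7
Ranks of variable 2: 8, 7, 4, 1, 3, 5, 6, 2
d = r₁ − r₂: -7, -5, 0, 5, 5, 0, -3, 5
d²: 49, 25, 0, 25, 25, 0, 9, 25; Σd² = 158
ρ = 1 − 6·158/(8·63) = 1 − 948/504 = -0.881

-0.881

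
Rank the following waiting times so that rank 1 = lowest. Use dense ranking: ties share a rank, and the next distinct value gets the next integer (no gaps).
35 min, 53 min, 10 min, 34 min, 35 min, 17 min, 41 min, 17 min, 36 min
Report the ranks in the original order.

4, 7, 1, 3, 4, 2, 6, 2, 5

Sorted (ascending): 10, 17, 17, 34, 35, 35, 36, 41, 53
The 2 values of 17 share dense rank 2.
The 2 values of 35 share dense rank 4.
Remaining distinct values take the next consecutive integers.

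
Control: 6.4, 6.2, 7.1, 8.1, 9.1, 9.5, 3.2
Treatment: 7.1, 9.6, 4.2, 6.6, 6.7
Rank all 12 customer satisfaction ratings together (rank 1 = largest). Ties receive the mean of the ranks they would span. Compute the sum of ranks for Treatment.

32.5

Sorted (descending): 9.6, 9.5, 9.1, 8.1, 7.1, 7.1, 6.7, 6.6, 6.4, 6.2, 4.2, 3.2
The 2 values of 7.1 occupy positions 5–6 → average rank (5+6)/2 = 5.5.
Treatment values → pooled ranks: 7.1→5.5, 9.6→1, 4.2→11, 6.6→8, 6.7→7
Rank sum = 5.5 + 1 + 11 + 8 + 7 = 32.5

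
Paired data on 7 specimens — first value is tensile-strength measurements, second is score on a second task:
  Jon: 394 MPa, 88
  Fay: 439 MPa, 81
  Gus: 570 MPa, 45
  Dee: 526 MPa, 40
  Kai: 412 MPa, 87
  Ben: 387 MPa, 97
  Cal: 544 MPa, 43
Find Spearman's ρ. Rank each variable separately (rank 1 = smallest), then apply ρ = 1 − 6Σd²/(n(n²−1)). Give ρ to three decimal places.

-0.857

Ranks of variable 1: 2, 4, 7, 5, 3, 1, 6
Ranks of variable 2: 6, 4, 3, 1, 5, 7, 2
d = r₁ − r₂: -4, 0, 4, 4, -2, -6, 4
d²: 16, 0, 16, 16, 4, 36, 16; Σd² = 104
ρ = 1 − 6·104/(7·48) = 1 − 624/336 = -0.857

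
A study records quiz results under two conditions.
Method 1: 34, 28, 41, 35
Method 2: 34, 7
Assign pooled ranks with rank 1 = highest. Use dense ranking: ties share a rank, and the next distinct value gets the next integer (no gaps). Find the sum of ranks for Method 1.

10

Sorted (descending): 41, 35, 34, 34, 28, 7
The 2 values of 34 share dense rank 3.
Remaining distinct values take the next consecutive integers.
Method 1 values → pooled ranks: 34→3, 28→4, 41→1, 35→2
Rank sum = 3 + 4 + 1 + 2 = 10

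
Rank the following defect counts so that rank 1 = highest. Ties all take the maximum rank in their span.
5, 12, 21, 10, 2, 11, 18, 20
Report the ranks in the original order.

Sorted (descending): 21, 20, 18, 12, 11, 10, 5, 2
No ties — each value takes its position as its rank.

7, 4, 1, 6, 8, 5, 3, 2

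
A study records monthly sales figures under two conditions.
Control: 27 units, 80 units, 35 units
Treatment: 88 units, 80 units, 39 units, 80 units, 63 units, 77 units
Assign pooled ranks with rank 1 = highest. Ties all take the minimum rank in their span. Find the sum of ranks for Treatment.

Sorted (descending): 88, 80, 80, 80, 77, 63, 39, 35, 27
The 3 values of 80 occupy positions 2–4 → each gets rank 2.
Treatment values → pooled ranks: 88→1, 80→2, 39→7, 80→2, 63→6, 77→5
Rank sum = 1 + 2 + 7 + 2 + 6 + 5 = 23

23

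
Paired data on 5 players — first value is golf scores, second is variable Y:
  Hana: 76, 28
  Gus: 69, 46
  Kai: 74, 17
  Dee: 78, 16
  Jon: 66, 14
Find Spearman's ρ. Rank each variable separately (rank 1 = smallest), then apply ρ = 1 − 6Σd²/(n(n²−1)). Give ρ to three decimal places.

Ranks of variable 1: 4, 2, 3, 5, 1
Ranks of variable 2: 4, 5, 3, 2, 1
d = r₁ − r₂: 0, -3, 0, 3, 0
d²: 0, 9, 0, 9, 0; Σd² = 18
ρ = 1 − 6·18/(5·24) = 1 − 108/120 = 0.100

0.100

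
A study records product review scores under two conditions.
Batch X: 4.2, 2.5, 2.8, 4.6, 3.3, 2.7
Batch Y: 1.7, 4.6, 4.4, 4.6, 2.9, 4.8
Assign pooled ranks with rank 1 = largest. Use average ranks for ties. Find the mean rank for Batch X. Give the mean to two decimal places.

7.67

Sorted (descending): 4.8, 4.6, 4.6, 4.6, 4.4, 4.2, 3.3, 2.9, 2.8, 2.7, 2.5, 1.7
The 3 values of 4.6 occupy positions 2–4 → average rank 3.
Batch X values → pooled ranks: 4.2→6, 2.5→11, 2.8→9, 4.6→3, 3.3→7, 2.7→10
Mean rank = (6 + 11 + 9 + 3 + 7 + 10) / 6 = 7.67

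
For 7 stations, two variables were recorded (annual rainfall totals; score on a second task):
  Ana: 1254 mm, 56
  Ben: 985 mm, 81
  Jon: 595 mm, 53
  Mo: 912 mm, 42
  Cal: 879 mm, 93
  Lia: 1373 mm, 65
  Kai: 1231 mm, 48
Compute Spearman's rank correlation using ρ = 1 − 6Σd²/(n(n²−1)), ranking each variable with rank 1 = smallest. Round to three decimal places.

0.036

Ranks of variable 1: 6, 4, 1, 3, 2, 7, 5
Ranks of variable 2: 4, 6, 3, 1, 7, 5, 2
d = r₁ − r₂: 2, -2, -2, 2, -5, 2, 3
d²: 4, 4, 4, 4, 25, 4, 9; Σd² = 54
ρ = 1 − 6·54/(7·48) = 1 − 324/336 = 0.036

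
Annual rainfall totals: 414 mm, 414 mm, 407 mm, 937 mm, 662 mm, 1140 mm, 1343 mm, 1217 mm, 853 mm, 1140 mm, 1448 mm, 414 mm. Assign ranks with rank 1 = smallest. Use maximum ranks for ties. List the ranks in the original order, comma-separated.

Sorted (ascending): 407, 414, 414, 414, 662, 853, 937, 1140, 1140, 1217, 1343, 1448
The 3 values of 414 occupy positions 2–4 → each gets rank 4.
The 2 values of 1140 occupy positions 8–9 → each gets rank 9.

4, 4, 1, 7, 5, 9, 11, 10, 6, 9, 12, 4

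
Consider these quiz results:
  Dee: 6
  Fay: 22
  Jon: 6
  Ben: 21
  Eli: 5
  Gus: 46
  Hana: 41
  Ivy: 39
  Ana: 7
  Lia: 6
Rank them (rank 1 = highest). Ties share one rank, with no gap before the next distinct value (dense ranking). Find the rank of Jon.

Sorted (descending): 46, 41, 39, 22, 21, 7, 6, 6, 6, 5
The 3 values of 6 share dense rank 7.
Remaining distinct values take the next consecutive integers.
Jon has value 6 → rank 7.

7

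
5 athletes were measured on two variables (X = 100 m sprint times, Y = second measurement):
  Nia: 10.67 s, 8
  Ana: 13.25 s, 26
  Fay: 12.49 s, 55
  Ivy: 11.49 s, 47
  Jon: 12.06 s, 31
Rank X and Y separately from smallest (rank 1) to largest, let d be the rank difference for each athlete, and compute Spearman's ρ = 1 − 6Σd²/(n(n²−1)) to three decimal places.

Ranks of variable 1: 1, 5, 4, 2, 3
Ranks of variable 2: 1, 2, 5, 4, 3
d = r₁ − r₂: 0, 3, -1, -2, 0
d²: 0, 9, 1, 4, 0; Σd² = 14
ρ = 1 − 6·14/(5·24) = 1 − 84/120 = 0.300

0.300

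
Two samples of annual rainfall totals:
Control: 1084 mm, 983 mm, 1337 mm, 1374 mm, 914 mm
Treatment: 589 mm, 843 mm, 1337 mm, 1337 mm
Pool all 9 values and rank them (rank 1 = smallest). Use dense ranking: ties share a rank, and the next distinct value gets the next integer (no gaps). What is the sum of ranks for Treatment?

15

Sorted (ascending): 589, 843, 914, 983, 1084, 1337, 1337, 1337, 1374
The 3 values of 1337 share dense rank 6.
Remaining distinct values take the next consecutive integers.
Treatment values → pooled ranks: 589→1, 843→2, 1337→6, 1337→6
Rank sum = 1 + 2 + 6 + 6 = 15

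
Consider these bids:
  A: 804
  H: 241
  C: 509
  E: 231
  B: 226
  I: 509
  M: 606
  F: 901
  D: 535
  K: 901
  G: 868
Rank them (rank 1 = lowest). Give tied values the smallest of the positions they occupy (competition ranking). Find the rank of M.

7

Sorted (ascending): 226, 231, 241, 509, 509, 535, 606, 804, 868, 901, 901
The 2 values of 509 occupy positions 4–5 → each gets rank 4.
The 2 values of 901 occupy positions 10–11 → each gets rank 10.
M has value 606 → rank 7.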